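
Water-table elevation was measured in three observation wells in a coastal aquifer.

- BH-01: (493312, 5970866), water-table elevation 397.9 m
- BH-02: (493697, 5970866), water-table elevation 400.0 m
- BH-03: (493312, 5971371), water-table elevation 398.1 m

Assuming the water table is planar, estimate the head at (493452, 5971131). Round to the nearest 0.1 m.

398.8 m

∂h/∂x = (400.0 − 397.9) / (493697 − 493312) = +0.005455
∂h/∂y = (398.1 − 397.9) / (5971371 − 5970866) = +0.0003960
h(493452, 5971131) = 397.9 + (+0.005455)·(140) + (+0.0003960)·(265) = 397.9 +0.764 +0.105 = 398.769 m.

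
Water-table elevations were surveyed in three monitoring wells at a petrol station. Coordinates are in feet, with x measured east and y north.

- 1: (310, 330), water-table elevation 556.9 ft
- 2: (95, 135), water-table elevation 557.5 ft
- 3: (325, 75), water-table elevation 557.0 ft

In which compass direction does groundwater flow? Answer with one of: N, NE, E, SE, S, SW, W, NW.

Differences from 1: to 2 (Δx, Δy, Δh) = (-215, -195, +0.6); to 3 = (15, -255, +0.1).
Solve a·Δx + b·Δy = Δh: det = (-215)·(-255) − 15·(-195) = 57750.
∂h/∂x = [(+0.6)·(-255) − (+0.1)·(-195)] / 57750 = -0.002312
∂h/∂y = [(-215)·(+0.1) − 15·(+0.6)] / 57750 = -0.0005281
Flow = −∇h = (+0.002312 east, +0.0005281 north), which points east.

E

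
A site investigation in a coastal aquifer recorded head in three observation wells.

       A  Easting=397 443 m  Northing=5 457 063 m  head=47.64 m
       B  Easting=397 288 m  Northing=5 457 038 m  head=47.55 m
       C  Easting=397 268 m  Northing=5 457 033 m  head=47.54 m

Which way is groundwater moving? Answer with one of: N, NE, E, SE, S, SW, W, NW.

NW

With h = a·x + b·y + c and A as origin, the differences give:
  (-155)·a + (-25)·b = -0.09
  (-175)·a + (-30)·b = -0.10
Eliminate b (×(-30) and ×(-25), subtract): 275·a = 0.200 → a = ∂h/∂x = +0.0007273
Back-substitute: b = ∂h/∂y = -0.0009091.
Flow = −∇h = (-0.0007273 east, +0.0009091 north), which points northwest.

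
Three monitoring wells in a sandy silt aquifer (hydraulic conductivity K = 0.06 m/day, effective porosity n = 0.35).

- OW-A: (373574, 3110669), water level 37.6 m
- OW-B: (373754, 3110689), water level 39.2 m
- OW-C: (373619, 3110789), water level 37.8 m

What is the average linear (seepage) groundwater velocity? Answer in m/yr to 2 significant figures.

0.58 m/yr

With h = a·x + b·y + c and OW-A as origin, the differences give:
  180·a + 20·b = +1.6
  45·a + 120·b = +0.2
Eliminate b (×120 and ×20, subtract): 20700·a = 188.00 → a = ∂h/∂x = +0.009082
Back-substitute: b = ∂h/∂y = -0.001739.
|∇h| = √(0.009082² + -0.001739²) = 0.009247
Seepage velocity v = K·i/n = 0.06 × 0.009247 / 0.35 = 0.001585 m/day = 0.5789 m/yr.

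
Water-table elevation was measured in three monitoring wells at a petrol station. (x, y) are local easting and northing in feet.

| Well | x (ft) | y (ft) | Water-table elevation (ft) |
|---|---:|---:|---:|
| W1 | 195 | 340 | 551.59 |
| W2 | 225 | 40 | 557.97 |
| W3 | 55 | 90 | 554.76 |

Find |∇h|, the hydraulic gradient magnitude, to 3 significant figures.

With h = a·x + b·y + c and W1 as origin, the differences give:
  30·a + (-300)·b = +6.38
  (-140)·a + (-250)·b = +3.17
Eliminate b (×(-250) and ×(-300), subtract): -49500·a = -644.000 → a = ∂h/∂x = +0.01301
Back-substitute: b = ∂h/∂y = -0.01997.
|∇h| = √(0.01301² + -0.01997²) = 0.02383

0.0238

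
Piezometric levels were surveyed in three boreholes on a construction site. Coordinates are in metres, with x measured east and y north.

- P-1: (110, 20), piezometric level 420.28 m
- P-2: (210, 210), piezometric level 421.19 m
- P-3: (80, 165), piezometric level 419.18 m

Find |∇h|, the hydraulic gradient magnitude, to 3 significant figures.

0.0174

Three-point gradient (reference P-1): Δ to P-2 = (100, 190, +0.91), Δ to P-3 = (-30, 145, -1.10).
∂h/∂x = +0.01688, ∂h/∂y = -0.004094 (det = 20200).
|∇h| = √(0.01688² + -0.004094²) = 0.01737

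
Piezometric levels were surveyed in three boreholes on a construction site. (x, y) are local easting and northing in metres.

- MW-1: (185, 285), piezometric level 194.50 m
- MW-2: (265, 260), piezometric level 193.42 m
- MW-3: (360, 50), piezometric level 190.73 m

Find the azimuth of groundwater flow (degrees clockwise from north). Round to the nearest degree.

125°

Differences from MW-1: to MW-2 (Δx, Δy, Δh) = (80, -25, -1.08); to MW-3 = (175, -235, -3.77).
Determinant of the coordinate differences = 80·(-235) − 175·(-25) = -14425.
∂h/∂x = [(-1.08)·(-235) − (-3.77)·(-25)] / -14425 = -0.01106
∂h/∂y = [80·(-3.77) − 175·(-1.08)] / -14425 = +0.007806
Flow direction (−∇h) has components (+0.01106 E, -0.007806 N).
Azimuth = atan2(E, N) = atan2(+0.01106, -0.007806) = 125.2° ≈ 125°.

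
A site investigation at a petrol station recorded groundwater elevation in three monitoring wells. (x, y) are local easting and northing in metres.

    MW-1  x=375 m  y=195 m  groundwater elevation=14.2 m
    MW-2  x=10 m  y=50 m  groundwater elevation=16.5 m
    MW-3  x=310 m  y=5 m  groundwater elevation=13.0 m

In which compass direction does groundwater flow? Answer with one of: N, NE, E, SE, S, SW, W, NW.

SE

Differences from MW-1: to MW-2 (Δx, Δy, Δh) = (-365, -145, +2.3); to MW-3 = (-65, -190, -1.2).
Determinant of the coordinate differences = (-365)·(-190) − (-65)·(-145) = 59925.
∂h/∂x = [(+2.3)·(-190) − (-1.2)·(-145)] / 59925 = -0.01020
∂h/∂y = [(-365)·(-1.2) − (-65)·(+2.3)] / 59925 = +0.009804
Flow = −∇h = (+0.01020 east, -0.009804 north), which points southeast.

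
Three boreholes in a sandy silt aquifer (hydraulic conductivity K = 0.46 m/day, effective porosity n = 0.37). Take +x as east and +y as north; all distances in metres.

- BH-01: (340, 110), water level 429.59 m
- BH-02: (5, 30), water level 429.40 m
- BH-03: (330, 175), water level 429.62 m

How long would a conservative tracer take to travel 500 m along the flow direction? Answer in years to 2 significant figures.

1600 years

Taking BH-01 as reference: BH-02−BH-01 = (-335, -80, -0.19); BH-03−BH-01 = (-10, 65, +0.03).
Determinant of the coordinate differences = (-335)·65 − (-10)·(-80) = -22575.
∂h/∂x = [(-0.19)·65 − (+0.03)·(-80)] / -22575 = +0.0004408
∂h/∂y = [(-335)·(+0.03) − (-10)·(-0.19)] / -22575 = +0.0005293
|∇h| = √(0.0004408² + 0.0005293²) = 0.0006888
Seepage velocity v = K·i/n = 0.46 × 0.0006888 / 0.37 = 0.0008563 m/day.
t = 500 / 0.0008563 = 5.839e+05 days = 1.6e+03 years.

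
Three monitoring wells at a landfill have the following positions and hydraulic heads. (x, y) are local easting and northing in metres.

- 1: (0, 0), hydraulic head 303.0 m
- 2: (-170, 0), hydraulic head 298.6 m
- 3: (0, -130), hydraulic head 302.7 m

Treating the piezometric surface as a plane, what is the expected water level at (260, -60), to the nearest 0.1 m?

309.6 m

∂h/∂x = (298.6 − 303.0) / (-170 − 0) = +0.02588
∂h/∂y = (302.7 − 303.0) / (-130 − 0) = +0.002308
h(260, -60) = 303.0 + (+0.02588)·(260) + (+0.002308)·(-60) = 303.0 +6.729 -0.138 = 309.591 m.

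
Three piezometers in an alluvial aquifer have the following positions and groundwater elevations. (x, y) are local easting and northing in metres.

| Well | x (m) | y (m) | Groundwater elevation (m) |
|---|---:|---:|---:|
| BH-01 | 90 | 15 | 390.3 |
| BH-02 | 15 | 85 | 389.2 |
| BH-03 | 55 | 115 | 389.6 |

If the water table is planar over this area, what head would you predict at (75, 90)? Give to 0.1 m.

Three-point gradient (reference BH-01): Δ to BH-02 = (-75, 70, -1.1), Δ to BH-03 = (-35, 100, -0.7).
∂h/∂x = +0.01208, ∂h/∂y = -0.002772 (det = -5050).
h(75, 90) = 390.3 + (+0.01208)·(-15) + (-0.002772)·(75) = 390.3 -0.181 -0.208 = 389.911 m.

389.9 m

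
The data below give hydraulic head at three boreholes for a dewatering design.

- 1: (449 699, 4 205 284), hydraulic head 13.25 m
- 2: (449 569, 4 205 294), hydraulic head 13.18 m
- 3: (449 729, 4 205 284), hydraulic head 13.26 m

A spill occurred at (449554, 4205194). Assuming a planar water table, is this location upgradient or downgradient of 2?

upgradient

With h = a·x + b·y + c and 1 as origin, the differences give:
  (-130)·a + 10·b = -0.07
  30·a + 0·b = +0.01
Eliminate b (×0 and ×10, subtract): -300·a = -0.100 → a = ∂h/∂x = +0.0003333
Back-substitute: b = ∂h/∂y = -0.002667.
Head at (449554, 4205194) = 13.25 + (+0.0003333)·(-145) + (-0.002667)·(-90) = 13.44 m.
That is higher than the 13.18 m at 2, so the point is upgradient.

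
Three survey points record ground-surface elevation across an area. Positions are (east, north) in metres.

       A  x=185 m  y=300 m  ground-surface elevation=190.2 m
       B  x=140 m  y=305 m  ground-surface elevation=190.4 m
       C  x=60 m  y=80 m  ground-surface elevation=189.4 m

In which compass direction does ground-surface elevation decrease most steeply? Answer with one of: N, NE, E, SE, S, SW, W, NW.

SE

Taking A as reference: B−A = (-45, 5, +0.2); C−A = (-125, -220, -0.8).
Solve a·Δx + b·Δy = Δz: det = (-45)·(-220) − (-125)·5 = 10525.
∂z/∂x = [(+0.2)·(-220) − (-0.8)·5] / 10525 = -0.003800
∂z/∂y = [(-45)·(-0.8) − (-125)·(+0.2)] / 10525 = +0.005796
Steepest decrease is along −∇f = (+0.003800 E, -0.005796 N) → southeast.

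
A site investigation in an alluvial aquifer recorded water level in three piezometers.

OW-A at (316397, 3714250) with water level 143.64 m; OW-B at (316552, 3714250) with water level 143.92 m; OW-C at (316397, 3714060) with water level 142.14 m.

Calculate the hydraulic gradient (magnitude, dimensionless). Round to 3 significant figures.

0.00810

∂h/∂x = (143.92 − 143.64) / (316552 − 316397) = +0.001806
∂h/∂y = (142.14 − 143.64) / (3714060 − 3714250) = +0.007895
|∇h| = √(0.001806² + 0.007895²) = 0.008099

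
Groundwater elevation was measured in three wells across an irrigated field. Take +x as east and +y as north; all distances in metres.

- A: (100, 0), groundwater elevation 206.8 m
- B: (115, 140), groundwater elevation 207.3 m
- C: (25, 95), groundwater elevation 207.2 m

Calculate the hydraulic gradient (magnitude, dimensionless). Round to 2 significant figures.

Taking A as reference: B−A = (15, 140, +0.5); C−A = (-75, 95, +0.4).
Determinant of the coordinate differences = 15·95 − (-75)·140 = 11925.
∂h/∂x = [(+0.5)·95 − (+0.4)·140] / 11925 = -0.0007128
∂h/∂y = [15·(+0.4) − (-75)·(+0.5)] / 11925 = +0.003648
|∇h| = √(-0.0007128² + 0.003648²) = 0.003717

0.0037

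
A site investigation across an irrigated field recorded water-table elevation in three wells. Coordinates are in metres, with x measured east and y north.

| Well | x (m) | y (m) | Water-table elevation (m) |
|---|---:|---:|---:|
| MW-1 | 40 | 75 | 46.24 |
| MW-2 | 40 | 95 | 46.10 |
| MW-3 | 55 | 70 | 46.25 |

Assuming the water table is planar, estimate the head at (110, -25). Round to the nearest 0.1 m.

46.8 m

Taking MW-1 as reference: MW-2−MW-1 = (0, 20, -0.14); MW-3−MW-1 = (15, -5, +0.01).
Determinant of the coordinate differences = 0·(-5) − 15·20 = -300.
∂h/∂x = [(-0.14)·(-5) − (+0.01)·20] / -300 = -0.001667
∂h/∂y = [0·(+0.01) − 15·(-0.14)] / -300 = -0.007000
h(110, -25) = 46.24 + (-0.001667)·(70) + (-0.007000)·(-100) = 46.24 -0.117 +0.700 = 46.823 m.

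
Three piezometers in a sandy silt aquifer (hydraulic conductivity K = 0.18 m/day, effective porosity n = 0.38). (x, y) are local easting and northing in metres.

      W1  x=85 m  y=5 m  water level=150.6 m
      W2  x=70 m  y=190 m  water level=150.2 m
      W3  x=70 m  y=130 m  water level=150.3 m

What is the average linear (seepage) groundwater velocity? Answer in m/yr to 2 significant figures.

1.1 m/yr

Taking W1 as reference: W2−W1 = (-15, 185, -0.4); W3−W1 = (-15, 125, -0.3).
Solve a·Δx + b·Δy = Δh: det = (-15)·125 − (-15)·185 = 900.
∂h/∂x = [(-0.4)·125 − (-0.3)·185] / 900 = +0.006111
∂h/∂y = [(-15)·(-0.3) − (-15)·(-0.4)] / 900 = -0.001667
|∇h| = √(0.006111² + -0.001667²) = 0.006334
Seepage velocity v = K·i/n = 0.18 × 0.006334 / 0.38 = 0.003 m/day = 1.096 m/yr.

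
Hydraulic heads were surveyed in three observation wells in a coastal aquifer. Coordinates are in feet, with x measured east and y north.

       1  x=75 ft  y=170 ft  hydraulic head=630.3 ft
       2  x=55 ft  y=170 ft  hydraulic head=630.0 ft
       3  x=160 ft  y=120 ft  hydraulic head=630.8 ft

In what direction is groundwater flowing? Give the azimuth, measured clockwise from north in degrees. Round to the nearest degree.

224°

Taking 1 as reference: 2−1 = (-20, 0, -0.3); 3−1 = (85, -50, +0.5).
Determinant of the coordinate differences = (-20)·(-50) − 85·0 = 1000.
∂h/∂x = [(-0.3)·(-50) − (+0.5)·0] / 1000 = +0.01500
∂h/∂y = [(-20)·(+0.5) − 85·(-0.3)] / 1000 = +0.01550
Flow direction (−∇h) has components (-0.01500 E, -0.01550 N).
Azimuth = atan2(E, N) = atan2(-0.01500, -0.01550) = 224.1° ≈ 224°.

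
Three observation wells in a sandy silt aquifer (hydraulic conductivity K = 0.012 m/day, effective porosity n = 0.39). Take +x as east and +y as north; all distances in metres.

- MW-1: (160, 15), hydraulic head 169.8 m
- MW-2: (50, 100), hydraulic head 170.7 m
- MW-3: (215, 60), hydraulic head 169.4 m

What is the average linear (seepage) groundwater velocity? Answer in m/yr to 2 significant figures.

0.087 m/yr

Taking MW-1 as reference: MW-2−MW-1 = (-110, 85, +0.9); MW-3−MW-1 = (55, 45, -0.4).
Solve a·Δx + b·Δy = Δh: det = (-110)·45 − 55·85 = -9625.
∂h/∂x = [(+0.9)·45 − (-0.4)·85] / -9625 = -0.007740
∂h/∂y = [(-110)·(-0.4) − 55·(+0.9)] / -9625 = +0.0005714
|∇h| = √(-0.007740² + 0.0005714²) = 0.007761
Seepage velocity v = K·i/n = 0.012 × 0.007761 / 0.39 = 0.0002388 m/day = 0.08722 m/yr.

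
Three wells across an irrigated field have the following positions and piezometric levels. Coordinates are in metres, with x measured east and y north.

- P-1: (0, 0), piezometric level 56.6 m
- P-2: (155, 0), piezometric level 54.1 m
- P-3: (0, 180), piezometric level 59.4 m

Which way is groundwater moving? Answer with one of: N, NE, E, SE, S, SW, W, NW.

SE

∂h/∂x = (54.1 − 56.6) / (155 − 0) = -0.01613
∂h/∂y = (59.4 − 56.6) / (180 − 0) = +0.01556
Flow = −∇h = (+0.01613 east, -0.01556 north), which points southeast.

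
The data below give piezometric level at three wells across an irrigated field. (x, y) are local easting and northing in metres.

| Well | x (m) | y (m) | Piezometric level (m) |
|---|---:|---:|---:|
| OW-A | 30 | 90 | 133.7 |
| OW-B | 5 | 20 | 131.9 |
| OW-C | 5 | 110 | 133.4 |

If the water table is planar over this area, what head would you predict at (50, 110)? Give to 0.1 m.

Differences from OW-A: to OW-B (Δx, Δy, Δh) = (-25, -70, -1.8); to OW-C = (-25, 20, -0.3).
Determinant of the coordinate differences = (-25)·20 − (-25)·(-70) = -2250.
∂h/∂x = [(-1.8)·20 − (-0.3)·(-70)] / -2250 = +0.02533
∂h/∂y = [(-25)·(-0.3) − (-25)·(-1.8)] / -2250 = +0.01667
h(50, 110) = 133.7 + (+0.02533)·(20) + (+0.01667)·(20) = 133.7 +0.507 +0.333 = 134.540 m.

134.5 m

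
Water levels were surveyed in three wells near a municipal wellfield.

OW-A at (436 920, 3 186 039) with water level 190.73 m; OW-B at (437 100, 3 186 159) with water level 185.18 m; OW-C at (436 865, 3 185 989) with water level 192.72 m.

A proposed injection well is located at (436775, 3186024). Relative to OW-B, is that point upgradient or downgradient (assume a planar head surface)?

Taking OW-A as reference: OW-B−OW-A = (180, 120, -5.55); OW-C−OW-A = (-55, -50, +1.99).
Determinant of the coordinate differences = 180·(-50) − (-55)·120 = -2400.
∂h/∂x = [(-5.55)·(-50) − (+1.99)·120] / -2400 = -0.01612
∂h/∂y = [180·(+1.99) − (-55)·(-5.55)] / -2400 = -0.02206
Head at (436775, 3186024) = 190.73 + (-0.01612)·(-145) + (-0.02206)·(-15) = 193.40 m.
That is higher than the 185.18 m at OW-B, so the point is upgradient.

upgradient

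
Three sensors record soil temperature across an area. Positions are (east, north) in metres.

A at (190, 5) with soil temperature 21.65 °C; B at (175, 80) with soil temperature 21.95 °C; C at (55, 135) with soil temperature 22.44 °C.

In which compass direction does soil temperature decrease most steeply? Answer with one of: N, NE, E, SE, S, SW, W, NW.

Differences from A: to B (Δx, Δy, Δh) = (-15, 75, +0.30); to C = (-135, 130, +0.79).
Determinant of the coordinate differences = (-15)·130 − (-135)·75 = 8175.
∂T/∂x = [(+0.30)·130 − (+0.79)·75] / 8175 = -0.002477
∂T/∂y = [(-15)·(+0.79) − (-135)·(+0.30)] / 8175 = +0.003505
Steepest decrease is along −∇f = (+0.002477 E, -0.003505 N) → southeast.

SE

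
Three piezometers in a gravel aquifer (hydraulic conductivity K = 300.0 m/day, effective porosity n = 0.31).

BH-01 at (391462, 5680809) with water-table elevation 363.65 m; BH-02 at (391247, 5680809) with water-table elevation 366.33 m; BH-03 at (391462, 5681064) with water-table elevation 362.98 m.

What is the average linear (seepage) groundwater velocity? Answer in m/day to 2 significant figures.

∂h/∂x = (366.33 − 363.65) / (391247 − 391462) = -0.01247
∂h/∂y = (362.98 − 363.65) / (5681064 − 5680809) = -0.002627
|∇h| = √(-0.01247² + -0.002627²) = 0.01274
Seepage velocity v = K·i/n = 300.0 × 0.01274 / 0.31 = 12.33 m/day.

12 m/day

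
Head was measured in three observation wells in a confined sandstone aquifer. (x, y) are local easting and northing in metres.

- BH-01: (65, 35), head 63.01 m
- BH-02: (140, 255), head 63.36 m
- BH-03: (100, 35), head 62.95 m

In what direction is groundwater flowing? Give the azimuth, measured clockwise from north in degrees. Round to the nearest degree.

With h = a·x + b·y + c and BH-01 as origin, the differences give:
  75·a + 220·b = +0.35
  35·a + 0·b = -0.06
Eliminate b (×0 and ×220, subtract): -7700·a = 13.200 → a = ∂h/∂x = -0.001714
Back-substitute: b = ∂h/∂y = +0.002175.
Flow direction (−∇h) has components (+0.001714 E, -0.002175 N).
Azimuth = atan2(E, N) = atan2(+0.001714, -0.002175) = 141.8° ≈ 142°.

142°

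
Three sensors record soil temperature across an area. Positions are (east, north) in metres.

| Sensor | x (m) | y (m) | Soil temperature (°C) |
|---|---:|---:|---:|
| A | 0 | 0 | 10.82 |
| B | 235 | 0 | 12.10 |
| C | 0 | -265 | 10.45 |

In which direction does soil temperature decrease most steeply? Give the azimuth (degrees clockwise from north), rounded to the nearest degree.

256°

∂T/∂x = (12.10 − 10.82) / (235 − 0) = +0.005447
∂T/∂y = (10.45 − 10.82) / (-265 − 0) = +0.001396
Steepest decrease is along −∇f: components (-0.005447 E, -0.001396 N).
Azimuth = atan2(-0.005447, -0.001396) = 255.6° ≈ 256°.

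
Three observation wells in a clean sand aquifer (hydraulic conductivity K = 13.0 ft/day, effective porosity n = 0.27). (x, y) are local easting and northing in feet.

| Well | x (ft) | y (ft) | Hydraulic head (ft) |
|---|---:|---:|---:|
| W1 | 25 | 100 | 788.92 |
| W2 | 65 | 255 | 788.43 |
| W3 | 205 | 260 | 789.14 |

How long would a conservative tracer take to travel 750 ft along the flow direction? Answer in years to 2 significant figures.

Differences from W1: to W2 (Δx, Δy, Δh) = (40, 155, -0.49); to W3 = (180, 160, +0.22).
Solve a·Δx + b·Δy = Δh: det = 40·160 − 180·155 = -21500.
∂h/∂x = [(-0.49)·160 − (+0.22)·155] / -21500 = +0.005233
∂h/∂y = [40·(+0.22) − 180·(-0.49)] / -21500 = -0.004512
|∇h| = √(0.005233² + -0.004512²) = 0.00691
Seepage velocity v = K·i/n = 13.0 × 0.00691 / 0.27 = 0.3327 ft/day.
t = 750 / 0.3327 = 2254 days = 6.17 years.

6.2 years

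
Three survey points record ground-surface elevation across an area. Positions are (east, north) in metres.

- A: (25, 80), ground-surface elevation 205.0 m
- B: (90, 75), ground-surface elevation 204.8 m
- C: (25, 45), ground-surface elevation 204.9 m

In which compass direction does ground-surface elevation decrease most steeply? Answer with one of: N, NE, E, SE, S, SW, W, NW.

Three-point gradient (reference A): Δ to B = (65, -5, -0.2), Δ to C = (0, -35, -0.1).
∂z/∂x = -0.002857, ∂z/∂y = +0.002857 (det = -2275).
Steepest decrease is along −∇f = (+0.002857 E, -0.002857 N) → southeast.

SE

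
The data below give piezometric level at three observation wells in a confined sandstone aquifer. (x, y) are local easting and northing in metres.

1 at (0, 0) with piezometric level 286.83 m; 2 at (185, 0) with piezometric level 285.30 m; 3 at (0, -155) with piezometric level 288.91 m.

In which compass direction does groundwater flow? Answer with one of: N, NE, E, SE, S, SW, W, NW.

NE

∂h/∂x = (285.30 − 286.83) / (185 − 0) = -0.008270
∂h/∂y = (288.91 − 286.83) / (-155 − 0) = -0.01342
Flow = −∇h = (+0.008270 east, +0.01342 north), which points northeast.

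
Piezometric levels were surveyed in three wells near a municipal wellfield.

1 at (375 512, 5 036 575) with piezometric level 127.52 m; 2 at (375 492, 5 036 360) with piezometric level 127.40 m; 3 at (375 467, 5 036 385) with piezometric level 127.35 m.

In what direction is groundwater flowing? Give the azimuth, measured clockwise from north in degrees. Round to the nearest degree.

With h = a·x + b·y + c and 1 as origin, the differences give:
  (-20)·a + (-215)·b = -0.12
  (-45)·a + (-190)·b = -0.17
Eliminate b (×(-190) and ×(-215), subtract): -5875·a = -13.750 → a = ∂h/∂x = +0.002340
Back-substitute: b = ∂h/∂y = +0.0003404.
Flow direction (−∇h) has components (-0.002340 E, -0.0003404 N).
Azimuth = atan2(E, N) = atan2(-0.002340, -0.0003404) = 261.7° ≈ 262°.

262°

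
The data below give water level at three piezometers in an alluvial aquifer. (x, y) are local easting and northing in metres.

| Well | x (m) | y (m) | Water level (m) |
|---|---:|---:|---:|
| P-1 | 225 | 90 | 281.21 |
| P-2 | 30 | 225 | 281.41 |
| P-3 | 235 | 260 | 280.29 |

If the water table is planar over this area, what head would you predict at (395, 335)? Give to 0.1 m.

Taking P-1 as reference: P-2−P-1 = (-195, 135, +0.20); P-3−P-1 = (10, 170, -0.92).
Determinant of the coordinate differences = (-195)·170 − 10·135 = -34500.
∂h/∂x = [(+0.20)·170 − (-0.92)·135] / -34500 = -0.004586
∂h/∂y = [(-195)·(-0.92) − 10·(+0.20)] / -34500 = -0.005142
h(395, 335) = 281.21 + (-0.004586)·(170) + (-0.005142)·(245) = 281.21 -0.780 -1.260 = 279.171 m.

279.2 m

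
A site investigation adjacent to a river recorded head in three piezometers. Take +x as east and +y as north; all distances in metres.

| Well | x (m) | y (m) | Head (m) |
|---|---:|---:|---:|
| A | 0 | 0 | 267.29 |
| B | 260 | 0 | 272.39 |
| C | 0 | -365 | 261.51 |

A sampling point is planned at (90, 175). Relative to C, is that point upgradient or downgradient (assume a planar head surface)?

∂h/∂x = (272.39 − 267.29) / (260 − 0) = +0.01962
∂h/∂y = (261.51 − 267.29) / (-365 − 0) = +0.01584
Head at (90, 175) = 267.29 + (+0.01962)·(90) + (+0.01584)·(175) = 271.83 m.
That is higher than the 261.51 m at C, so the point is upgradient.

upgradient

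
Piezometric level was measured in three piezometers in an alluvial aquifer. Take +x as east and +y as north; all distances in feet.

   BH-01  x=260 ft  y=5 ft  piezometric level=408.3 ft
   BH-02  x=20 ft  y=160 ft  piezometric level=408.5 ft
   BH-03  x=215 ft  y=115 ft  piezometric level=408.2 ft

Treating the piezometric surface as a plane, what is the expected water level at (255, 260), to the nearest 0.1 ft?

407.9 ft

Differences from BH-01: to BH-02 (Δx, Δy, Δh) = (-240, 155, +0.2); to BH-03 = (-45, 110, -0.1).
Solve a·Δx + b·Δy = Δh: det = (-240)·110 − (-45)·155 = -19425.
∂h/∂x = [(+0.2)·110 − (-0.1)·155] / -19425 = -0.001931
∂h/∂y = [(-240)·(-0.1) − (-45)·(+0.2)] / -19425 = -0.001699
h(255, 260) = 408.3 + (-0.001931)·(-5) + (-0.001699)·(255) = 408.3 +0.010 -0.433 = 407.876 ft.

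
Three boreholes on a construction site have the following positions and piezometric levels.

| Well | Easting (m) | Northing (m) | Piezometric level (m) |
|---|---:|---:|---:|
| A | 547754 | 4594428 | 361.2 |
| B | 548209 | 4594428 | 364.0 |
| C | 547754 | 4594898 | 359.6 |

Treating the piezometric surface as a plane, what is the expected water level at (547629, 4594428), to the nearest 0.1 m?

360.4 m

∂h/∂x = (364.0 − 361.2) / (548209 − 547754) = +0.006154
∂h/∂y = (359.6 − 361.2) / (4594898 − 4594428) = -0.003404
h(547629, 4594428) = 361.2 + (+0.006154)·(-125) + (-0.003404)·(0) = 361.2 -0.769 -0.000 = 360.431 m.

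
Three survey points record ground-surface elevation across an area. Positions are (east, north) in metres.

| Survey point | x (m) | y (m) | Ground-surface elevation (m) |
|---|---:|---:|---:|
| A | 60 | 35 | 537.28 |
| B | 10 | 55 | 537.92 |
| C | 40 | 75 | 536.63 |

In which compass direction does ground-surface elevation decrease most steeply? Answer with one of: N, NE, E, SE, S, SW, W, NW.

NE

Taking A as reference: B−A = (-50, 20, +0.64); C−A = (-20, 40, -0.65).
Solve a·Δx + b·Δy = Δz: det = (-50)·40 − (-20)·20 = -1600.
∂z/∂x = [(+0.64)·40 − (-0.65)·20] / -1600 = -0.02412
∂z/∂y = [(-50)·(-0.65) − (-20)·(+0.64)] / -1600 = -0.02831
Steepest decrease is along −∇f = (+0.02412 E, +0.02831 N) → northeast.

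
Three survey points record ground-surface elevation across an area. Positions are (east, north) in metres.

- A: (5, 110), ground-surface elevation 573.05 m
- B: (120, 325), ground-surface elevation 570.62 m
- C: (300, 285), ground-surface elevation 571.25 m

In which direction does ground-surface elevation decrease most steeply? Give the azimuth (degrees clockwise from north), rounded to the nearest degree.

With z = a·x + b·y + c and A as origin, the differences give:
  115·a + 215·b = -2.43
  295·a + 175·b = -1.80
Eliminate b (×175 and ×215, subtract): -43300·a = -38.250 → a = ∂z/∂x = +0.0008834
Back-substitute: b = ∂z/∂y = -0.01177.
Steepest decrease is along −∇f: components (-0.0008834 E, +0.01177 N).
Azimuth = atan2(-0.0008834, +0.01177) = 355.7° ≈ 356°.

356°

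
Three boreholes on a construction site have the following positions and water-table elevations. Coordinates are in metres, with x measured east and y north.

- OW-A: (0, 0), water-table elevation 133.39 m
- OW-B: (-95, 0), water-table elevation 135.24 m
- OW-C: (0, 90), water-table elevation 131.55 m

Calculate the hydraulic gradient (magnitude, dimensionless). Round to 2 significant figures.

∂h/∂x = (135.24 − 133.39) / (-95 − 0) = -0.01947
∂h/∂y = (131.55 − 133.39) / (90 − 0) = -0.02044
|∇h| = √(-0.01947² + -0.02044²) = 0.02823

0.028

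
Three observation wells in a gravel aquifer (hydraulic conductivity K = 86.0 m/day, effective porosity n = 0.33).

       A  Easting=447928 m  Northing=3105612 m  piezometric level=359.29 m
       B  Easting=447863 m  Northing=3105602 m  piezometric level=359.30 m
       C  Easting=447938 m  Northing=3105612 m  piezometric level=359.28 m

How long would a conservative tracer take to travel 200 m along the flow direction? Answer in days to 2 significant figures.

140 days

Taking A as reference: B−A = (-65, -10, +0.01); C−A = (10, 0, -0.01).
Determinant of the coordinate differences = (-65)·0 − 10·(-10) = 100.
∂h/∂x = [(+0.01)·0 − (-0.01)·(-10)] / 100 = -0.001000
∂h/∂y = [(-65)·(-0.01) − 10·(+0.01)] / 100 = +0.005500
|∇h| = √(-0.001000² + 0.005500²) = 0.00559
Seepage velocity v = K·i/n = 86.0 × 0.00559 / 0.33 = 1.457 m/day.
t = 200 / 1.457 = 137.3 days.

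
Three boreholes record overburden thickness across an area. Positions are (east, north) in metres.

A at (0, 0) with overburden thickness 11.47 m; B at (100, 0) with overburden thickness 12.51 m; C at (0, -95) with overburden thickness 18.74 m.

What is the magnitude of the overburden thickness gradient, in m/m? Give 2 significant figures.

0.077 m/m

∂d/∂x = (12.51 − 11.47) / (100 − 0) = +0.01040
∂d/∂y = (18.74 − 11.47) / (-95 − 0) = -0.07653
|∇f| = √(0.01040² + -0.07653²) = 0.07723 m/m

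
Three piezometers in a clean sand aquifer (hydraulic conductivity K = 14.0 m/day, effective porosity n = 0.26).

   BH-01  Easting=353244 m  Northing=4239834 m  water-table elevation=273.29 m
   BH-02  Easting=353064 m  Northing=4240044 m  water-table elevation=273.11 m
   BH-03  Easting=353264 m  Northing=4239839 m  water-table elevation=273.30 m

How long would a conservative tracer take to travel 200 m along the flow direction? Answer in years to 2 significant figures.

15 years

Differences from BH-01: to BH-02 (Δx, Δy, Δh) = (-180, 210, -0.18); to BH-03 = (20, 5, +0.01).
Solve a·Δx + b·Δy = Δh: det = (-180)·5 − 20·210 = -5100.
∂h/∂x = [(-0.18)·5 − (+0.01)·210] / -5100 = +0.0005882
∂h/∂y = [(-180)·(+0.01) − 20·(-0.18)] / -5100 = -0.0003529
|∇h| = √(0.0005882² + -0.0003529²) = 0.0006859
Seepage velocity v = K·i/n = 14.0 × 0.0006859 / 0.26 = 0.03693 m/day.
t = 200 / 0.03693 = 5416 days = 14.8 years.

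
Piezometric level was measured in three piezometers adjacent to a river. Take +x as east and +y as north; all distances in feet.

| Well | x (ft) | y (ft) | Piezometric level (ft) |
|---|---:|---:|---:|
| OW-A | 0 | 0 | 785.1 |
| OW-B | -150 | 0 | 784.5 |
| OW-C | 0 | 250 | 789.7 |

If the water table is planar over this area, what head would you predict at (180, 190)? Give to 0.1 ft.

789.3 ft

∂h/∂x = (784.5 − 785.1) / (-150 − 0) = +0.004000
∂h/∂y = (789.7 − 785.1) / (250 − 0) = +0.01840
h(180, 190) = 785.1 + (+0.004000)·(180) + (+0.01840)·(190) = 785.1 +0.720 +3.496 = 789.316 ft.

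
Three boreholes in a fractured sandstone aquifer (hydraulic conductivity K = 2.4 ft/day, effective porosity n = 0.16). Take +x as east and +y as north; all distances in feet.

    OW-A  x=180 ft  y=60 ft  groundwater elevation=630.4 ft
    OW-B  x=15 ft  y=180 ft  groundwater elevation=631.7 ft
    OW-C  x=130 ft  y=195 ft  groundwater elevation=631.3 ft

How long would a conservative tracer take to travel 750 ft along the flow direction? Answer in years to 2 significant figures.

Differences from OW-A: to OW-B (Δx, Δy, Δh) = (-165, 120, +1.3); to OW-C = (-50, 135, +0.9).
Solve a·Δx + b·Δy = Δh: det = (-165)·135 − (-50)·120 = -16275.
∂h/∂x = [(+1.3)·135 − (+0.9)·120] / -16275 = -0.004147
∂h/∂y = [(-165)·(+0.9) − (-50)·(+1.3)] / -16275 = +0.005131
|∇h| = √(-0.004147² + 0.005131²) = 0.006597
Seepage velocity v = K·i/n = 2.4 × 0.006597 / 0.16 = 0.09896 ft/day.
t = 750 / 0.09896 = 7579 days = 20.8 years.

21 years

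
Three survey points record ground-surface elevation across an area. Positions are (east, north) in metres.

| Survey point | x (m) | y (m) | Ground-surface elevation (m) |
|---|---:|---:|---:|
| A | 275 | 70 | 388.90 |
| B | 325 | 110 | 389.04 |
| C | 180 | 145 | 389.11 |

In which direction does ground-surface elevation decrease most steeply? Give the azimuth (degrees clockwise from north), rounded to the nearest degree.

With z = a·x + b·y + c and A as origin, the differences give:
  50·a + 40·b = +0.14
  (-95)·a + 75·b = +0.21
Eliminate b (×75 and ×40, subtract): 7550·a = 2.100 → a = ∂z/∂x = +0.0002781
Back-substitute: b = ∂z/∂y = +0.003152.
Steepest decrease is along −∇f: components (-0.0002781 E, -0.003152 N).
Azimuth = atan2(-0.0002781, -0.003152) = 185.0° ≈ 185°.

185°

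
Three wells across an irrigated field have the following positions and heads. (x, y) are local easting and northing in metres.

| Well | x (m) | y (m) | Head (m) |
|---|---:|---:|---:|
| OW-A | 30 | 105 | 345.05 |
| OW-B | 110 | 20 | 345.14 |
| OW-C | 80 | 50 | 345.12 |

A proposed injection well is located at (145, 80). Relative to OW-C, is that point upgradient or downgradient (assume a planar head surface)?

downgradient

Taking OW-A as reference: OW-B−OW-A = (80, -85, +0.09); OW-C−OW-A = (50, -55, +0.07).
Determinant of the coordinate differences = 80·(-55) − 50·(-85) = -150.
∂h/∂x = [(+0.09)·(-55) − (+0.07)·(-85)] / -150 = -0.006667
∂h/∂y = [80·(+0.07) − 50·(+0.09)] / -150 = -0.007333
Head at (145, 80) = 345.05 + (-0.006667)·(115) + (-0.007333)·(-25) = 344.47 m.
That is lower than the 345.12 m at OW-C, so the point is downgradient.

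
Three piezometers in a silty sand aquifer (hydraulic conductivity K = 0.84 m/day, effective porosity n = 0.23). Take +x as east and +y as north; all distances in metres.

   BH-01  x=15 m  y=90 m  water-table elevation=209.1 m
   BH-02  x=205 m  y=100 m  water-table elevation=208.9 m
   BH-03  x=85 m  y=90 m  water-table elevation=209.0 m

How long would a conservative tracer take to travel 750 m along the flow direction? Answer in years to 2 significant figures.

77 years

Differences from BH-01: to BH-02 (Δx, Δy, Δh) = (190, 10, -0.2); to BH-03 = (70, 0, -0.1).
Solve a·Δx + b·Δy = Δh: det = 190·0 − 70·10 = -700.
∂h/∂x = [(-0.2)·0 − (-0.1)·10] / -700 = -0.001429
∂h/∂y = [190·(-0.1) − 70·(-0.2)] / -700 = +0.007143
|∇h| = √(-0.001429² + 0.007143²) = 0.007285
Seepage velocity v = K·i/n = 0.84 × 0.007285 / 0.23 = 0.02661 m/day.
t = 750 / 0.02661 = 2.818e+04 days = 77.2 years.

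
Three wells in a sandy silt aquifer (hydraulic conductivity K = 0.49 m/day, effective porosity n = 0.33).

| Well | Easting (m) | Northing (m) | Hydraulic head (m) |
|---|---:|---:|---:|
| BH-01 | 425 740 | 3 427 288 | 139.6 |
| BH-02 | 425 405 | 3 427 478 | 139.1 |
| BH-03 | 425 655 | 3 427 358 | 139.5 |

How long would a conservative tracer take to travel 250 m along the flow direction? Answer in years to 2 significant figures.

Taking BH-01 as reference: BH-02−BH-01 = (-335, 190, -0.5); BH-03−BH-01 = (-85, 70, -0.1).
Determinant of the coordinate differences = (-335)·70 − (-85)·190 = -7300.
∂h/∂x = [(-0.5)·70 − (-0.1)·190] / -7300 = +0.002192
∂h/∂y = [(-335)·(-0.1) − (-85)·(-0.5)] / -7300 = +0.001233
|∇h| = √(0.002192² + 0.001233²) = 0.002515
Seepage velocity v = K·i/n = 0.49 × 0.002515 / 0.33 = 0.003734 m/day.
t = 250 / 0.003734 = 6.695e+04 days = 183 years.

180 years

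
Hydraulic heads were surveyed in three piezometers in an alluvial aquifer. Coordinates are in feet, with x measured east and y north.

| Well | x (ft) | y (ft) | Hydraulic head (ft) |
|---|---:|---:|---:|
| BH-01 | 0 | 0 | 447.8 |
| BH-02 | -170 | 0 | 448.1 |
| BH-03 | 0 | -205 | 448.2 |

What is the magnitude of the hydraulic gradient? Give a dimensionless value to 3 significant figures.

0.00263

∂h/∂x = (448.1 − 447.8) / (-170 − 0) = -0.001765
∂h/∂y = (448.2 − 447.8) / (-205 − 0) = -0.001951
|∇h| = √(-0.001765² + -0.001951²) = 0.002631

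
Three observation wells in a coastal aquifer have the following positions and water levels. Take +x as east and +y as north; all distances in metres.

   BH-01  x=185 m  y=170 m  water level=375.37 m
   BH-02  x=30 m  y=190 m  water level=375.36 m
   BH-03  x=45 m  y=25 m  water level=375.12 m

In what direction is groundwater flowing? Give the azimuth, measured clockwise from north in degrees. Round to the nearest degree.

Three-point gradient (reference BH-01): Δ to BH-02 = (-155, 20, -0.01), Δ to BH-03 = (-140, -145, -0.25).
∂h/∂x = +0.0002552, ∂h/∂y = +0.001478 (det = 25275).
Flow direction (−∇h) has components (-0.0002552 E, -0.001478 N).
Azimuth = atan2(E, N) = atan2(-0.0002552, -0.001478) = 189.8° ≈ 190°.

190°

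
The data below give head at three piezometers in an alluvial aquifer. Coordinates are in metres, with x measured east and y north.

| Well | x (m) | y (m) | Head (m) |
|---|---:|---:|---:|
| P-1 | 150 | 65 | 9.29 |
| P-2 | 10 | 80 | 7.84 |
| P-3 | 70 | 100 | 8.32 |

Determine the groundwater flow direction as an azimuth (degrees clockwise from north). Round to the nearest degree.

299°

With h = a·x + b·y + c and P-1 as origin, the differences give:
  (-140)·a + 15·b = -1.45
  (-80)·a + 35·b = -0.97
Eliminate b (×35 and ×15, subtract): -3700·a = -36.200 → a = ∂h/∂x = +0.009784
Back-substitute: b = ∂h/∂y = -0.005351.
Flow direction (−∇h) has components (-0.009784 E, +0.005351 N).
Azimuth = atan2(E, N) = atan2(-0.009784, +0.005351) = 298.7° ≈ 299°.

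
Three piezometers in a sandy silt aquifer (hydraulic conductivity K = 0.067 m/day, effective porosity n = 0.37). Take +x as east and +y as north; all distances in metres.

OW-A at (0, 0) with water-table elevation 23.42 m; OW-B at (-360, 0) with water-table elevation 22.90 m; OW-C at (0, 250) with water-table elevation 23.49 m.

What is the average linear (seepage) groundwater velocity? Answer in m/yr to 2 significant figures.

∂h/∂x = (22.90 − 23.42) / (-360 − 0) = +0.001444
∂h/∂y = (23.49 − 23.42) / (250 − 0) = +0.0002800
|∇h| = √(0.001444² + 0.0002800²) = 0.001471
Seepage velocity v = K·i/n = 0.067 × 0.001471 / 0.37 = 0.0002664 m/day = 0.0973 m/yr.

0.097 m/yr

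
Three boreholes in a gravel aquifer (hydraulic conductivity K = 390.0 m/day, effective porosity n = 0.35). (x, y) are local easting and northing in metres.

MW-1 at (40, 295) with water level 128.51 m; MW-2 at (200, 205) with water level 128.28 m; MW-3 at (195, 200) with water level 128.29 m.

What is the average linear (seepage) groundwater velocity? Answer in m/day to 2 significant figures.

1.9 m/day

With h = a·x + b·y + c and MW-1 as origin, the differences give:
  160·a + (-90)·b = -0.23
  155·a + (-95)·b = -0.22
Eliminate b (×(-95) and ×(-90), subtract): -1250·a = 2.050 → a = ∂h/∂x = -0.001640
Back-substitute: b = ∂h/∂y = -0.0003600.
|∇h| = √(-0.001640² + -0.0003600²) = 0.001679
Seepage velocity v = K·i/n = 390.0 × 0.001679 / 0.35 = 1.871 m/day.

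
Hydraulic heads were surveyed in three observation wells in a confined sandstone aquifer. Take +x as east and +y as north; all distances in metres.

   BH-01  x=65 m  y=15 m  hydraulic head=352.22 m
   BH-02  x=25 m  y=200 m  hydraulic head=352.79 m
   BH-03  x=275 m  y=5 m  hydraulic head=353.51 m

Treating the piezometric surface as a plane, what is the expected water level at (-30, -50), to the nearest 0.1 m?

Three-point gradient (reference BH-01): Δ to BH-02 = (-40, 185, +0.57), Δ to BH-03 = (210, -10, +1.29).
∂h/∂x = +0.006355, ∂h/∂y = +0.004455 (det = -38450).
h(-30, -50) = 352.22 + (+0.006355)·(-95) + (+0.004455)·(-65) = 352.22 -0.604 -0.290 = 351.327 m.

351.3 m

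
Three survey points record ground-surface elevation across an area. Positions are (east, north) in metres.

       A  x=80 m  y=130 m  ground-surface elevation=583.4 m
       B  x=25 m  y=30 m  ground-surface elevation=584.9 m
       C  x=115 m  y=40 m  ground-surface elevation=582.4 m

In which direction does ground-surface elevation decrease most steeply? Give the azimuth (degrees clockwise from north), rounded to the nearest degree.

Differences from A: to B (Δx, Δy, Δh) = (-55, -100, +1.5); to C = (35, -90, -1.0).
Determinant of the coordinate differences = (-55)·(-90) − 35·(-100) = 8450.
∂z/∂x = [(+1.5)·(-90) − (-1.0)·(-100)] / 8450 = -0.02781
∂z/∂y = [(-55)·(-1.0) − 35·(+1.5)] / 8450 = +0.0002959
Steepest decrease is along −∇f: components (+0.02781 E, -0.0002959 N).
Azimuth = atan2(+0.02781, -0.0002959) = 90.6° ≈ 091°.

091°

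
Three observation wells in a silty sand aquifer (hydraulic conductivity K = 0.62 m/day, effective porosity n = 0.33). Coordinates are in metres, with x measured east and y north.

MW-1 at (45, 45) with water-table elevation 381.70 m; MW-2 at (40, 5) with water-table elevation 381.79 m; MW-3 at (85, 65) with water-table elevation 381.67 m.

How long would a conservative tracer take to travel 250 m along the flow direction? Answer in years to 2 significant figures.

160 years

Taking MW-1 as reference: MW-2−MW-1 = (-5, -40, +0.09); MW-3−MW-1 = (40, 20, -0.03).
Solve a·Δx + b·Δy = Δh: det = (-5)·20 − 40·(-40) = 1500.
∂h/∂x = [(+0.09)·20 − (-0.03)·(-40)] / 1500 = +0.0004000
∂h/∂y = [(-5)·(-0.03) − 40·(+0.09)] / 1500 = -0.002300
|∇h| = √(0.0004000² + -0.002300²) = 0.002335
Seepage velocity v = K·i/n = 0.62 × 0.002335 / 0.33 = 0.004387 m/day.
t = 250 / 0.004387 = 5.699e+04 days = 156 years.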